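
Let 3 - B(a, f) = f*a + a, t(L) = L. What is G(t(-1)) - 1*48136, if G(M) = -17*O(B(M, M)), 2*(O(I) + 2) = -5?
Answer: -96119/2 ≈ -48060.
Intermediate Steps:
B(a, f) = 3 - a - a*f (B(a, f) = 3 - (f*a + a) = 3 - (a*f + a) = 3 - (a + a*f) = 3 + (-a - a*f) = 3 - a - a*f)
O(I) = -9/2 (O(I) = -2 + (½)*(-5) = -2 - 5/2 = -9/2)
G(M) = 153/2 (G(M) = -17*(-9/2) = 153/2)
G(t(-1)) - 1*48136 = 153/2 - 1*48136 = 153/2 - 48136 = -96119/2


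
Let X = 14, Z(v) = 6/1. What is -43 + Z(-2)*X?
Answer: 41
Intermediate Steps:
Z(v) = 6 (Z(v) = 6*1 = 6)
-43 + Z(-2)*X = -43 + 6*14 = -43 + 84 = 41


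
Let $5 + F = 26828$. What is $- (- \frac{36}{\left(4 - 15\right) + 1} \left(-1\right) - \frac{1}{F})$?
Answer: $\frac{482819}{134115} \approx 3.6$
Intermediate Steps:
$F = 26823$ ($F = -5 + 26828 = 26823$)
$- (- \frac{36}{\left(4 - 15\right) + 1} \left(-1\right) - \frac{1}{F}) = - (- \frac{36}{\left(4 - 15\right) + 1} \left(-1\right) - \frac{1}{26823}) = - (- \frac{36}{-11 + 1} \left(-1\right) - \frac{1}{26823}) = - (- \frac{36}{-10} \left(-1\right) - \frac{1}{26823}) = - (\left(-36\right) \left(- \frac{1}{10}\right) \left(-1\right) - \frac{1}{26823}) = - (\frac{18}{5} \left(-1\right) - \frac{1}{26823}) = - (- \frac{18}{5} - \frac{1}{26823}) = \left(-1\right) \left(- \frac{482819}{134115}\right) = \frac{482819}{134115}$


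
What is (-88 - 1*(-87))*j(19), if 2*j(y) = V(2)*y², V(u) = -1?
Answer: 361/2 ≈ 180.50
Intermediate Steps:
j(y) = -y²/2 (j(y) = (-y²)/2 = -y²/2)
(-88 - 1*(-87))*j(19) = (-88 - 1*(-87))*(-½*19²) = (-88 + 87)*(-½*361) = -1*(-361/2) = 361/2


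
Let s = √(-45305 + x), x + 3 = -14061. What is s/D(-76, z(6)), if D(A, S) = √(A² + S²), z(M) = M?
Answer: I*√86263157/2906 ≈ 3.1961*I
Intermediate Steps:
x = -14064 (x = -3 - 14061 = -14064)
s = I*√59369 (s = √(-45305 - 14064) = √(-59369) = I*√59369 ≈ 243.66*I)
s/D(-76, z(6)) = (I*√59369)/(√((-76)² + 6²)) = (I*√59369)/(√(5776 + 36)) = (I*√59369)/(√5812) = (I*√59369)/((2*√1453)) = (I*√59369)*(√1453/2906) = I*√86263157/2906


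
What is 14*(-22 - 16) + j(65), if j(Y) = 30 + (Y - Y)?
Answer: -502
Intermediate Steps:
j(Y) = 30 (j(Y) = 30 + 0 = 30)
14*(-22 - 16) + j(65) = 14*(-22 - 16) + 30 = 14*(-38) + 30 = -532 + 30 = -502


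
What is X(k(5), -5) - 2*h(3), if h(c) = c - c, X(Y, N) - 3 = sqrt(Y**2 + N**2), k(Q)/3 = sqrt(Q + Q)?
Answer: 3 + sqrt(115) ≈ 13.724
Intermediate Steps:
k(Q) = 3*sqrt(2)*sqrt(Q) (k(Q) = 3*sqrt(Q + Q) = 3*sqrt(2*Q) = 3*(sqrt(2)*sqrt(Q)) = 3*sqrt(2)*sqrt(Q))
X(Y, N) = 3 + sqrt(N**2 + Y**2) (X(Y, N) = 3 + sqrt(Y**2 + N**2) = 3 + sqrt(N**2 + Y**2))
h(c) = 0
X(k(5), -5) - 2*h(3) = (3 + sqrt((-5)**2 + (3*sqrt(2)*sqrt(5))**2)) - 2*0 = (3 + sqrt(25 + (3*sqrt(10))**2)) + 0 = (3 + sqrt(25 + 90)) + 0 = (3 + sqrt(115)) + 0 = 3 + sqrt(115)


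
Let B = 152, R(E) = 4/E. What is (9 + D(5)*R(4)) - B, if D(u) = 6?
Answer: -137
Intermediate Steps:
(9 + D(5)*R(4)) - B = (9 + 6*(4/4)) - 1*152 = (9 + 6*(4*(1/4))) - 152 = (9 + 6*1) - 152 = (9 + 6) - 152 = 15 - 152 = -137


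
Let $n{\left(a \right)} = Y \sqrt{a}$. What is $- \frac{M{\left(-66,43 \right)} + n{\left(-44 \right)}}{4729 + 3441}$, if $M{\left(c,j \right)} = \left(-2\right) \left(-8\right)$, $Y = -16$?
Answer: $- \frac{8}{4085} + \frac{16 i \sqrt{11}}{4085} \approx -0.0019584 + 0.01299 i$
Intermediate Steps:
$M{\left(c,j \right)} = 16$
$n{\left(a \right)} = - 16 \sqrt{a}$
$- \frac{M{\left(-66,43 \right)} + n{\left(-44 \right)}}{4729 + 3441} = - \frac{16 - 16 \sqrt{-44}}{4729 + 3441} = - \frac{16 - 16 \cdot 2 i \sqrt{11}}{8170} = - \frac{16 - 32 i \sqrt{11}}{8170} = - (\frac{8}{4085} - \frac{16 i \sqrt{11}}{4085}) = - \frac{8}{4085} + \frac{16 i \sqrt{11}}{4085}$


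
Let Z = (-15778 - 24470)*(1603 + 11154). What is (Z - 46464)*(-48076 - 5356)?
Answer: 27436808366400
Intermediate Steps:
Z = -513443736 (Z = -40248*12757 = -513443736)
(Z - 46464)*(-48076 - 5356) = (-513443736 - 46464)*(-48076 - 5356) = -513490200*(-53432) = 27436808366400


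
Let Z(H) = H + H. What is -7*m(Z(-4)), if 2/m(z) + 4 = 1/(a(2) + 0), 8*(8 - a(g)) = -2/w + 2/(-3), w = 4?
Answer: 2737/758 ≈ 3.6108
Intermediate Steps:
Z(H) = 2*H
a(g) = 391/48 (a(g) = 8 - (-2/4 + 2/(-3))/8 = 8 - (-2*¼ + 2*(-⅓))/8 = 8 - (-½ - ⅔)/8 = 8 - ⅛*(-7/6) = 8 + 7/48 = 391/48)
m(z) = -391/758 (m(z) = 2/(-4 + 1/(391/48 + 0)) = 2/(-4 + 1/(391/48)) = 2/(-4 + 48/391) = 2/(-1516/391) = 2*(-391/1516) = -391/758)
-7*m(Z(-4)) = -7*(-391/758) = 2737/758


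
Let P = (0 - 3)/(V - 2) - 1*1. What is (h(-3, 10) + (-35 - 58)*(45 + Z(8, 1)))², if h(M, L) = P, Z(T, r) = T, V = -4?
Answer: 97199881/4 ≈ 2.4300e+7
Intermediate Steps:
P = -½ (P = (0 - 3)/(-4 - 2) - 1*1 = -3/(-6) - 1 = -3*(-⅙) - 1 = ½ - 1 = -½ ≈ -0.50000)
h(M, L) = -½
(h(-3, 10) + (-35 - 58)*(45 + Z(8, 1)))² = (-½ + (-35 - 58)*(45 + 8))² = (-½ - 93*53)² = (-½ - 4929)² = (-9859/2)² = 97199881/4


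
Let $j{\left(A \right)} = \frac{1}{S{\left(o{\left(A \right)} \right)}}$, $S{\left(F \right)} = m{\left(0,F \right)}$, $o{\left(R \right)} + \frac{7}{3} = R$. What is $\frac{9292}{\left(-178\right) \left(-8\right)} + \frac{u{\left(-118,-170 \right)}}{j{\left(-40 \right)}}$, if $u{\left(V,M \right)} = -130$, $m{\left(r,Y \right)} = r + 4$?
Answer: $- \frac{182797}{356} \approx -513.47$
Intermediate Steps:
$o{\left(R \right)} = - \frac{7}{3} + R$
$m{\left(r,Y \right)} = 4 + r$
$S{\left(F \right)} = 4$ ($S{\left(F \right)} = 4 + 0 = 4$)
$j{\left(A \right)} = \frac{1}{4}$
$\frac{9292}{\left(-178\right) \left(-8\right)} + \frac{u{\left(-118,-170 \right)}}{j{\left(-40 \right)}} = \frac{9292}{\left(-178\right) \left(-8\right)} - 130 \frac{1}{\frac{1}{4}} = \frac{9292}{1424} - 520 = 9292 \cdot \frac{1}{1424} - 520 = \frac{2323}{356} - 520 = - \frac{182797}{356}$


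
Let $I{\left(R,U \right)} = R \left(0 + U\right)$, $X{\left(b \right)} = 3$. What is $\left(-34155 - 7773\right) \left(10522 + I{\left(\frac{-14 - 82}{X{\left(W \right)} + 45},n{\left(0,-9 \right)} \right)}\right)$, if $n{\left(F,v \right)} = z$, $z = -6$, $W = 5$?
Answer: $-441669552$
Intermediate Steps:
$n{\left(F,v \right)} = -6$
$I{\left(R,U \right)} = R U$
$\left(-34155 - 7773\right) \left(10522 + I{\left(\frac{-14 - 82}{X{\left(W \right)} + 45},n{\left(0,-9 \right)} \right)}\right) = \left(-34155 - 7773\right) \left(10522 + \frac{-14 - 82}{3 + 45} \left(-6\right)\right) = - 41928 \left(10522 + - \frac{96}{48} \left(-6\right)\right) = - 41928 \left(10522 + \left(-96\right) \frac{1}{48} \left(-6\right)\right) = - 41928 \left(10522 - -12\right) = - 41928 \left(10522 + 12\right) = \left(-41928\right) 10534 = -441669552$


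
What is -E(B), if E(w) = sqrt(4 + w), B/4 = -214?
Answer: -2*I*sqrt(213) ≈ -29.189*I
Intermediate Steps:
B = -856 (B = 4*(-214) = -856)
-E(B) = -sqrt(4 - 856) = -sqrt(-852) = -2*I*sqrt(213)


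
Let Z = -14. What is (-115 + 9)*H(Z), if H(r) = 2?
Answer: -212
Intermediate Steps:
(-115 + 9)*H(Z) = (-115 + 9)*2 = -106*2 = -212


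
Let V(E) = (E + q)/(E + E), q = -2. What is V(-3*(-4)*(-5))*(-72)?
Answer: -186/5 ≈ -37.200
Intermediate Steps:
V(E) = (-2 + E)/(2*E) (V(E) = (E - 2)/(E + E) = (-2 + E)/((2*E)) = (-2 + E)*(1/(2*E)) = (-2 + E)/(2*E))
V(-3*(-4)*(-5))*(-72) = ((-2 - 3*(-4)*(-5))/(2*((-3*(-4)*(-5)))))*(-72) = ((-2 + 12*(-5))/(2*((12*(-5)))))*(-72) = ((1/2)*(-2 - 60)/(-60))*(-72) = ((1/2)*(-1/60)*(-62))*(-72) = (31/60)*(-72) = -186/5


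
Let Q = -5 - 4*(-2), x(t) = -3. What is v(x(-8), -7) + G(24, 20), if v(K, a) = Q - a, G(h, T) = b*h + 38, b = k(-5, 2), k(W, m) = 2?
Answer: 96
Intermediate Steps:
Q = 3 (Q = -5 + 8 = 3)
b = 2
G(h, T) = 38 + 2*h (G(h, T) = 2*h + 38 = 38 + 2*h)
v(K, a) = 3 - a
v(x(-8), -7) + G(24, 20) = (3 - 1*(-7)) + (38 + 2*24) = (3 + 7) + (38 + 48) = 10 + 86 = 96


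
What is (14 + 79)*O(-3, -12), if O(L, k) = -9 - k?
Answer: 279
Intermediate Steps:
(14 + 79)*O(-3, -12) = (14 + 79)*(-9 - 1*(-12)) = 93*(-9 + 12) = 93*3 = 279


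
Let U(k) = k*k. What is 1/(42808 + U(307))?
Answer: 1/137057 ≈ 7.2962e-6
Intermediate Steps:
U(k) = k²
1/(42808 + U(307)) = 1/(42808 + 307²) = 1/(42808 + 94249) = 1/137057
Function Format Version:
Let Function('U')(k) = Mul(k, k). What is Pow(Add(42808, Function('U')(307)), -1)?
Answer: Rational(1, 137057) ≈ 7.2962e-6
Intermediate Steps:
Function('U')(k) = Pow(k, 2)
Pow(Add(42808, Function('U')(307)), -1) = Pow(Add(42808, Pow(307, 2)), -1) = Pow(Add(42808, 94249), -1) = Pow(137057, -1) = Rational(1, 137057)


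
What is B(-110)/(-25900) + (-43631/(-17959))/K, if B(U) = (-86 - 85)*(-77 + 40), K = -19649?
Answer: -1232089889/5041091300 ≈ -0.24441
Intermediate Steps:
B(U) = 6327 (B(U) = -171*(-37) = 6327)
B(-110)/(-25900) + (-43631/(-17959))/K = 6327/(-25900) - 43631/(-17959)/(-19649) = 6327*(-1/25900) - 43631*(-1/17959)*(-1/19649) = -171/700 + (43631/17959)*(-1/19649) = -171/700 - 6233/50410913 = -1232089889/5041091300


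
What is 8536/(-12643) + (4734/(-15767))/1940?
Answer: -130579424621/193361915570 ≈ -0.67531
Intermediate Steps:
8536/(-12643) + (4734/(-15767))/1940 = 8536*(-1/12643) + (4734*(-1/15767))*(1/1940) = -8536/12643 - 4734/15767*1/1940 = -8536/12643 - 2367/15293990 = -130579424621/193361915570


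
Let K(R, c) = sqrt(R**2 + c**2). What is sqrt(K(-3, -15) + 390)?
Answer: sqrt(390 + 3*sqrt(26)) ≈ 20.132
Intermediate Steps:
sqrt(K(-3, -15) + 390) = sqrt(sqrt((-3)**2 + (-15)**2) + 390) = sqrt(sqrt(9 + 225) + 390) = sqrt(sqrt(234) + 390) = sqrt(3*sqrt(26) + 390) = sqrt(390 + 3*sqrt(26))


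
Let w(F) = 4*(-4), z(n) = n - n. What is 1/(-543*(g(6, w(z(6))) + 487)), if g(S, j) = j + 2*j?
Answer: -1/238377 ≈ -4.1950e-6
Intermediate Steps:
z(n) = 0
w(F) = -16
g(S, j) = 3*j
1/(-543*(g(6, w(z(6))) + 487)) = 1/(-543*(3*(-16) + 487)) = 1/(-543*(-48 + 487)) = 1/(-543*439) = 1/(-238377) = -1/238377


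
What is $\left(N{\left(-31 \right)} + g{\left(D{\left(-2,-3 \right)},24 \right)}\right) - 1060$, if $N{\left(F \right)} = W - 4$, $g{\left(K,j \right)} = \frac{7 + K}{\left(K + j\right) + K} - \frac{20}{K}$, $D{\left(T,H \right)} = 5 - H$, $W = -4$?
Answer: $- \frac{8561}{8} \approx -1070.1$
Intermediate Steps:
$g{\left(K,j \right)} = - \frac{20}{K} + \frac{7 + K}{j + 2 K}$ ($g{\left(K,j \right)} = \frac{7 + K}{j + 2 K} - \frac{20}{K} = - \frac{20}{K} + \frac{7 + K}{j + 2 K}$)
$N{\left(F \right)} = -8$ ($N{\left(F \right)} = -4 - 4 = -8$)
$\left(N{\left(-31 \right)} + g{\left(D{\left(-2,-3 \right)},24 \right)}\right) - 1060 = \left(-8 + \frac{\left(5 - -3\right)^{2} - 33 \left(5 - -3\right) - 480}{\left(5 - -3\right) \left(24 + 2 \left(5 - -3\right)\right)}\right) - 1060 = \left(-8 + \frac{\left(5 + 3\right)^{2} - 33 \left(5 + 3\right) - 480}{\left(5 + 3\right) \left(24 + 2 \left(5 + 3\right)\right)}\right) - 1060 = \left(-8 + \frac{8^{2} - 264 - 480}{8 \left(24 + 2 \cdot 8\right)}\right) - 1060 = \left(-8 + \frac{64 - 264 - 480}{8 \left(24 + 16\right)}\right) - 1060 = \left(-8 + \frac{1}{8} \cdot \frac{1}{40} \left(-680\right)\right) - 1060 = \left(-8 - \frac{17}{8}\right) - 1060 = - \frac{81}{8} - 1060 = - \frac{8561}{8}$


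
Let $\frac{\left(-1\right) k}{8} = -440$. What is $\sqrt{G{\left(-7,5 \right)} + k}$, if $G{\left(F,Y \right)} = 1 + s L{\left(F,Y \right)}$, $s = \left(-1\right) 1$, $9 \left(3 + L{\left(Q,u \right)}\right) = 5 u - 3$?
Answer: $\frac{\sqrt{31694}}{3} \approx 59.343$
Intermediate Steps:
$k = 3520$ ($k = \left(-8\right) \left(-440\right) = 3520$)
$L{\left(Q,u \right)} = - \frac{10}{3} + \frac{5 u}{9}$ ($L{\left(Q,u \right)} = -3 + \frac{5 u - 3}{9} = -3 + \frac{-3 + 5 u}{9} = -3 + \left(- \frac{1}{3} + \frac{5 u}{9}\right) = - \frac{10}{3} + \frac{5 u}{9}$)
$s = -1$
$G{\left(F,Y \right)} = \frac{13}{3} - \frac{5 Y}{9}$ ($G{\left(F,Y \right)} = 1 - \left(- \frac{10}{3} + \frac{5 Y}{9}\right) = \frac{13}{3} - \frac{5 Y}{9}$)
$\sqrt{G{\left(-7,5 \right)} + k} = \sqrt{\left(\frac{13}{3} - \frac{25}{9}\right) + 3520} = \sqrt{\frac{14}{9} + 3520} = \sqrt{\frac{31694}{9}} = \frac{\sqrt{31694}}{3}$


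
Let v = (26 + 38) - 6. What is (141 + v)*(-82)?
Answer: -16318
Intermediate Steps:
v = 58 (v = 64 - 6 = 58)
(141 + v)*(-82) = (141 + 58)*(-82) = 199*(-82) = -16318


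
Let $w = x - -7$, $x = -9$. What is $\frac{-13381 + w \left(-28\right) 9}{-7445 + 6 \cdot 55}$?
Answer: $\frac{12877}{7115} \approx 1.8098$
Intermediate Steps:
$w = -2$ ($w = -9 - -7 = -9 + 7 = -2$)
$\frac{-13381 + w \left(-28\right) 9}{-7445 + 6 \cdot 55} = \frac{-13381 + \left(-2\right) \left(-28\right) 9}{-7445 + 6 \cdot 55} = \frac{-13381 + 56 \cdot 9}{-7445 + 330} = \frac{-13381 + 504}{-7115} = \left(-12877\right) \left(- \frac{1}{7115}\right) = \frac{12877}{7115}$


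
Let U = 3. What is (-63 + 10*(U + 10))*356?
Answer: 23852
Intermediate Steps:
(-63 + 10*(U + 10))*356 = (-63 + 10*(3 + 10))*356 = (-63 + 10*13)*356 = (-63 + 130)*356 = 67*356 = 23852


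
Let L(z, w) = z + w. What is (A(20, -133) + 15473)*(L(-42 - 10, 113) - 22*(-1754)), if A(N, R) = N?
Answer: 598788957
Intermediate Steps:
L(z, w) = w + z
(A(20, -133) + 15473)*(L(-42 - 10, 113) - 22*(-1754)) = (20 + 15473)*((113 + (-42 - 10)) - 22*(-1754)) = 15493*((113 - 52) + 38588) = 15493*(61 + 38588) = 15493*38649 = 598788957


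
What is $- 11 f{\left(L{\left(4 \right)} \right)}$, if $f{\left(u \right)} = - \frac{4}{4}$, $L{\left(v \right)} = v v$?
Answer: $11$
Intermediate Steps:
$L{\left(v \right)} = v^{2}$
$f{\left(u \right)} = -1$ ($f{\left(u \right)} = \left(-4\right) \frac{1}{4} = -1$)
$- 11 f{\left(L{\left(4 \right)} \right)} = \left(-11\right) \left(-1\right) = 11$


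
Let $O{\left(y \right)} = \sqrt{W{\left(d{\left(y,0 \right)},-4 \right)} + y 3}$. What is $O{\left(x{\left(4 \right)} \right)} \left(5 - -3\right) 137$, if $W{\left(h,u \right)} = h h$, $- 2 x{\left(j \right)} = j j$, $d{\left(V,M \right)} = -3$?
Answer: $1096 i \sqrt{15} \approx 4244.8 i$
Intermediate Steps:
$x{\left(j \right)} = - \frac{j^{2}}{2}$ ($x{\left(j \right)} = - \frac{j j}{2} = - \frac{j^{2}}{2}$)
$W{\left(h,u \right)} = h^{2}$
$O{\left(y \right)} = \sqrt{9 + 3 y}$ ($O{\left(y \right)} = \sqrt{\left(-3\right)^{2} + y 3} = \sqrt{9 + 3 y}$)
$O{\left(x{\left(4 \right)} \right)} \left(5 - -3\right) 137 = \sqrt{9 + 3 \left(- \frac{4^{2}}{2}\right)} \left(5 - -3\right) 137 = \sqrt{9 + 3 \left(\left(- \frac{1}{2}\right) 16\right)} \left(5 + 3\right) 137 = \sqrt{9 + 3 \left(-8\right)} 8 \cdot 137 = \sqrt{9 - 24} \cdot 1096 = \sqrt{-15} \cdot 1096 = i \sqrt{15} \cdot 1096 = 1096 i \sqrt{15}$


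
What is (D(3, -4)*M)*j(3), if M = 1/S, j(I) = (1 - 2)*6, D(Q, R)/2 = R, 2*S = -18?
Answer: -16/3 ≈ -5.3333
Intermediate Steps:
S = -9 (S = (½)*(-18) = -9)
D(Q, R) = 2*R
j(I) = -6 (j(I) = -1*6 = -6)
M = -⅑ (M = 1/(-9) = -⅑ ≈ -0.11111)
(D(3, -4)*M)*j(3) = ((2*(-4))*(-⅑))*(-6) = -8*(-⅑)*(-6) = (8/9)*(-6) = -16/3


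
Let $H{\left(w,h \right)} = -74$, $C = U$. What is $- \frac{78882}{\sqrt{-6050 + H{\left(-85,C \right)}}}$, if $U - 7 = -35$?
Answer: $\frac{39441 i \sqrt{1531}}{1531} \approx 1008.0 i$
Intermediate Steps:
$U = -28$ ($U = 7 - 35 = -28$)
$C = -28$
$- \frac{78882}{\sqrt{-6050 + H{\left(-85,C \right)}}} = - \frac{78882}{\sqrt{-6050 - 74}} = - \frac{78882}{\sqrt{-6124}} = - \frac{78882}{2 i \sqrt{1531}} = - 78882 \left(- \frac{i \sqrt{1531}}{3062}\right) = \frac{39441 i \sqrt{1531}}{1531}$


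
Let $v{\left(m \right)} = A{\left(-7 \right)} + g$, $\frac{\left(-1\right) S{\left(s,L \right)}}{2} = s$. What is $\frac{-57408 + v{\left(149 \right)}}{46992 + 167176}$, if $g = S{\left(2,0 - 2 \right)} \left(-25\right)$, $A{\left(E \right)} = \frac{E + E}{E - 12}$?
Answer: $- \frac{544419}{2034596} \approx -0.26758$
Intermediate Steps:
$S{\left(s,L \right)} = - 2 s$
$A{\left(E \right)} = \frac{2 E}{-12 + E}$
$g = 100$ ($g = \left(-2\right) 2 \left(-25\right) = \left(-4\right) \left(-25\right) = 100$)
$v{\left(m \right)} = \frac{1914}{19}$ ($v{\left(m \right)} = 2 \left(-7\right) \frac{1}{-12 - 7} + 100 = 2 \left(-7\right) \frac{1}{-19} + 100 = 2 \left(-7\right) \left(- \frac{1}{19}\right) + 100 = \frac{14}{19} + 100 = \frac{1914}{19}$)
$\frac{-57408 + v{\left(149 \right)}}{46992 + 167176} = \frac{-57408 + \frac{1914}{19}}{46992 + 167176} = - \frac{1088838}{19 \cdot 214168} = \left(- \frac{1088838}{19}\right) \frac{1}{214168} = - \frac{544419}{2034596}$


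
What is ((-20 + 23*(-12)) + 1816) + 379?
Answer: 1899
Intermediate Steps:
((-20 + 23*(-12)) + 1816) + 379 = ((-20 - 276) + 1816) + 379 = (-296 + 1816) + 379 = 1520 + 379 = 1899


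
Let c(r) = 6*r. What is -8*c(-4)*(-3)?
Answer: -576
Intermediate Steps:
-8*c(-4)*(-3) = -48*(-4)*(-3) = -8*(-24)*(-3) = 192*(-3) = -576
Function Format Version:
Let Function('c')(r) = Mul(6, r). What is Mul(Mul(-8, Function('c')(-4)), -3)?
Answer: -576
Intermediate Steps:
Mul(Mul(-8, Function('c')(-4)), -3) = Mul(Mul(-8, Mul(6, -4)), -3) = Mul(Mul(-8, -24), -3) = Mul(192, -3) = -576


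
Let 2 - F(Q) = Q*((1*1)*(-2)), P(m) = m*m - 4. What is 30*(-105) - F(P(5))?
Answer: -3194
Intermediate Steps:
P(m) = -4 + m² (P(m) = m² - 4 = -4 + m²)
F(Q) = 2 + 2*Q (F(Q) = 2 - Q*(1*1)*(-2) = 2 - Q*1*(-2) = 2 - Q*(-2) = 2 - (-2)*Q = 2 + 2*Q)
30*(-105) - F(P(5)) = 30*(-105) - (2 + 2*(-4 + 5²)) = -3150 - (2 + 2*(-4 + 25)) = -3150 - (2 + 2*21) = -3150 - (2 + 42) = -3150 - 1*44 = -3150 - 44 = -3194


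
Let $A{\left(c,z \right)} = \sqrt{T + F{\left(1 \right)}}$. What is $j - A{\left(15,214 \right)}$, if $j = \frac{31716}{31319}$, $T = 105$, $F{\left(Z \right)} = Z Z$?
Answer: $\frac{31716}{31319} - \sqrt{106} \approx -9.283$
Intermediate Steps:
$F{\left(Z \right)} = Z^{2}$
$A{\left(c,z \right)} = \sqrt{106}$ ($A{\left(c,z \right)} = \sqrt{105 + 1^{2}} = \sqrt{105 + 1} = \sqrt{106}$)
$j = \frac{31716}{31319}$ ($j = 31716 \cdot \frac{1}{31319} = \frac{31716}{31319} \approx 1.0127$)
$j - A{\left(15,214 \right)} = \frac{31716}{31319} - \sqrt{106}$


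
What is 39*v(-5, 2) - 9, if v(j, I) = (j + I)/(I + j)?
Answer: 30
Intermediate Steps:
v(j, I) = 1 (v(j, I) = (I + j)/(I + j) = 1)
39*v(-5, 2) - 9 = 39*1 - 9 = 39 - 9 = 30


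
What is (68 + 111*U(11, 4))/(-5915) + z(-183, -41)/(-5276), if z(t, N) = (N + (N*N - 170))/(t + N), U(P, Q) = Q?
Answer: -42599917/499320640 ≈ -0.085316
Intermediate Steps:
z(t, N) = (-170 + N + N²)/(N + t) (z(t, N) = (N + (N² - 170))/(N + t) = (N + (-170 + N²))/(N + t) = (-170 + N + N²)/(N + t))
(68 + 111*U(11, 4))/(-5915) + z(-183, -41)/(-5276) = (68 + 111*4)/(-5915) + ((-170 - 41 + (-41)²)/(-41 - 183))/(-5276) = (68 + 444)*(-1/5915) + ((-170 - 41 + 1681)/(-224))*(-1/5276) = 512*(-1/5915) - 1/224*1470*(-1/5276) = -512/5915 - 105/16*(-1/5276) = -512/5915 + 105/84416 = -42599917/499320640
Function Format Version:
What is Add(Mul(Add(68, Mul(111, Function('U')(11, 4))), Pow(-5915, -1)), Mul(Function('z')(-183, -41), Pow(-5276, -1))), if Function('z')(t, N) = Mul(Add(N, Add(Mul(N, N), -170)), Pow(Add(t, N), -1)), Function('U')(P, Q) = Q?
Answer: Rational(-42599917, 499320640) ≈ -0.085316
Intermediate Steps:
Function('z')(t, N) = Mul(Pow(Add(N, t), -1), Add(-170, N, Pow(N, 2))) (Function('z')(t, N) = Mul(Add(N, Add(Pow(N, 2), -170)), Pow(Add(N, t), -1)) = Mul(Add(N, Add(-170, Pow(N, 2))), Pow(Add(N, t), -1)) = Mul(Add(-170, N, Pow(N, 2)), Pow(Add(N, t), -1)) = Mul(Pow(Add(N, t), -1), Add(-170, N, Pow(N, 2))))
Add(Mul(Add(68, Mul(111, Function('U')(11, 4))), Pow(-5915, -1)), Mul(Function('z')(-183, -41), Pow(-5276, -1))) = Add(Mul(Add(68, Mul(111, 4)), Pow(-5915, -1)), Mul(Mul(Pow(Add(-41, -183), -1), Add(-170, -41, Pow(-41, 2))), Pow(-5276, -1))) = Add(Mul(Add(68, 444), Rational(-1, 5915)), Mul(Mul(Pow(-224, -1), Add(-170, -41, 1681)), Rational(-1, 5276))) = Add(Mul(512, Rational(-1, 5915)), Mul(Mul(Rational(-1, 224), 1470), Rational(-1, 5276))) = Add(Rational(-512, 5915), Mul(Rational(-105, 16), Rational(-1, 5276))) = Add(Rational(-512, 5915), Rational(105, 84416)) = Rational(-42599917, 499320640)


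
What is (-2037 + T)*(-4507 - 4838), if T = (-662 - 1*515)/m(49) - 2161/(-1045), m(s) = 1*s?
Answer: 28149452487/1463 ≈ 1.9241e+7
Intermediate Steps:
m(s) = s
T = -1124076/51205 (T = (-662 - 1*515)/49 - 2161/(-1045) = (-662 - 515)*(1/49) - 2161*(-1/1045) = -1177*1/49 + 2161/1045 = -1177/49 + 2161/1045 = -1124076/51205 ≈ -21.952)
(-2037 + T)*(-4507 - 4838) = (-2037 - 1124076/51205)*(-4507 - 4838) = -105428661/51205*(-9345) = 28149452487/1463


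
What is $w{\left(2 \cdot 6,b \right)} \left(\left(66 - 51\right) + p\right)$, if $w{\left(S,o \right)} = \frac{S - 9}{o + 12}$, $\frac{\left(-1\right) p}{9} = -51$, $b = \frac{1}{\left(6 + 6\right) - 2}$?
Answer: $\frac{14220}{121} \approx 117.52$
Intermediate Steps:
$b = \frac{1}{10}$ ($b = \frac{1}{12 - 2} = \frac{1}{10} \approx 0.1$)
$p = 459$ ($p = \left(-9\right) \left(-51\right) = 459$)
$w{\left(S,o \right)} = \frac{-9 + S}{12 + o}$
$w{\left(2 \cdot 6,b \right)} \left(\left(66 - 51\right) + p\right) = \frac{-9 + 2 \cdot 6}{12 + \frac{1}{10}} \left(\left(66 - 51\right) + 459\right) = \frac{-9 + 12}{\frac{121}{10}} \left(\left(66 - 51\right) + 459\right) = \frac{10}{121} \cdot 3 \left(15 + 459\right) = \frac{30}{121} \cdot 474 = \frac{14220}{121}$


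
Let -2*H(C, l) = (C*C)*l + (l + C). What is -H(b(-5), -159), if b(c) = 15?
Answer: -35919/2 ≈ -17960.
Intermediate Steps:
H(C, l) = -C/2 - l/2 - l*C²/2 (H(C, l) = -((C*C)*l + (l + C))/2 = -(C²*l + (C + l))/2 = -(l*C² + (C + l))/2 = -(C + l + l*C²)/2 = -C/2 - l/2 - l*C²/2)
-H(b(-5), -159) = -(-½*15 - ½*(-159) - ½*(-159)*15²) = -(-15/2 + 159/2 - ½*(-159)*225) = -(-15/2 + 159/2 + 35775/2) = -1*35919/2 = -35919/2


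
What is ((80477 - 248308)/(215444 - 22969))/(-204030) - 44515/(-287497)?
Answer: 1748182315147757/11290201034852250 ≈ 0.15484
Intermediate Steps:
((80477 - 248308)/(215444 - 22969))/(-204030) - 44515/(-287497) = -167831/192475*(-1/204030) - 44515*(-1/287497) = -167831*1/192475*(-1/204030) + 44515/287497 = -167831/192475*(-1/204030) + 44515/287497 = 167831/39270674250 + 44515/287497 = 1748182315147757/11290201034852250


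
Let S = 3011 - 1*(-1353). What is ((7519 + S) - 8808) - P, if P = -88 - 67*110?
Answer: 10533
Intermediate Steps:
S = 4364 (S = 3011 + 1353 = 4364)
P = -7458 (P = -88 - 7370 = -7458)
((7519 + S) - 8808) - P = ((7519 + 4364) - 8808) - 1*(-7458) = (11883 - 8808) + 7458 = 3075 + 7458 = 10533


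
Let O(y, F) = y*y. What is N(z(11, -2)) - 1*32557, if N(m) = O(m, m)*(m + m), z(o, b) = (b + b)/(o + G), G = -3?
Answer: -130229/4 ≈ -32557.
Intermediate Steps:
O(y, F) = y**2
z(o, b) = 2*b/(-3 + o) (z(o, b) = (b + b)/(o - 3) = (2*b)/(-3 + o) = 2*b/(-3 + o))
N(m) = 2*m**3 (N(m) = m**2*(m + m) = m**2*(2*m) = 2*m**3)
N(z(11, -2)) - 1*32557 = 2*(2*(-2)/(-3 + 11))**3 - 1*32557 = 2*(2*(-2)/8)**3 - 32557 = 2*(2*(-2)*(1/8))**3 - 32557 = 2*(-1/2)**3 - 32557 = 2*(-1/8) - 32557 = -1/4 - 32557 = -130229/4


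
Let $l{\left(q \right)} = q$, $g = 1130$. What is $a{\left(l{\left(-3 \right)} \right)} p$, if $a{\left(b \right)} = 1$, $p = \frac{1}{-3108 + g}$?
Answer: $- \frac{1}{1978} \approx -0.00050556$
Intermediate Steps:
$p = - \frac{1}{1978}$ ($p = \frac{1}{-3108 + 1130} = \frac{1}{-1978} = - \frac{1}{1978} \approx -0.00050556$)
$a{\left(l{\left(-3 \right)} \right)} p = 1 \left(- \frac{1}{1978}\right) = - \frac{1}{1978}$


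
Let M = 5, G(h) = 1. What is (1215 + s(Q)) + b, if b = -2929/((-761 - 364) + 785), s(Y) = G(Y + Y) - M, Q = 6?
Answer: 414669/340 ≈ 1219.6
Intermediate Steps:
s(Y) = -4 (s(Y) = 1 - 1*5 = 1 - 5 = -4)
b = 2929/340 (b = -2929/(-1125 + 785) = -2929/(-340) = -2929*(-1/340) = 2929/340 ≈ 8.6147)
(1215 + s(Q)) + b = (1215 - 4) + 2929/340 = 1211 + 2929/340 = 414669/340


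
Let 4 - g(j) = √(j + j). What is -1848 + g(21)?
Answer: -1844 - √42 ≈ -1850.5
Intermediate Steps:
g(j) = 4 - √2*√j (g(j) = 4 - √(j + j) = 4 - √(2*j) = 4 - √2*√j)
-1848 + g(21) = -1848 + (4 - √2*√21) = -1848 + (4 - √42) = -1844 - √42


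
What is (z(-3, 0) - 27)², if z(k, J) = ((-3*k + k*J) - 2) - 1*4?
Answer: 576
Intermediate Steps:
z(k, J) = -6 - 3*k + J*k (z(k, J) = ((-3*k + J*k) - 2) - 4 = (-2 - 3*k + J*k) - 4 = -6 - 3*k + J*k)
(z(-3, 0) - 27)² = ((-6 - 3*(-3) + 0*(-3)) - 27)² = ((-6 + 9 + 0) - 27)² = (3 - 27)² = (-24)² = 576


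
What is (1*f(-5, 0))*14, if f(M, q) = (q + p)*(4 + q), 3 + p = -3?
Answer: -336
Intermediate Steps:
p = -6 (p = -3 - 3 = -6)
f(M, q) = (-6 + q)*(4 + q) (f(M, q) = (q - 6)*(4 + q) = (-6 + q)*(4 + q))
(1*f(-5, 0))*14 = (1*(-24 + 0² - 2*0))*14 = (1*(-24 + 0 + 0))*14 = (1*(-24))*14 = -24*14 = -336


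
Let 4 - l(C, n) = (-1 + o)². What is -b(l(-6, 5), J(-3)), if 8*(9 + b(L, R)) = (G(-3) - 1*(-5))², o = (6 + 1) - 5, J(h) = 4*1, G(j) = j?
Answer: 17/2 ≈ 8.5000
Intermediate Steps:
J(h) = 4
o = 2 (o = 7 - 5 = 2)
l(C, n) = 3 (l(C, n) = 4 - (-1 + 2)² = 4 - 1*1² = 4 - 1*1 = 4 - 1 = 3)
b(L, R) = -17/2 (b(L, R) = -9 + (-3 - 1*(-5))²/8 = -9 + (-3 + 5)²/8 = -9 + (⅛)*2² = -9 + (⅛)*4 = -9 + ½ = -17/2)
-b(l(-6, 5), J(-3)) = -1*(-17/2) = 17/2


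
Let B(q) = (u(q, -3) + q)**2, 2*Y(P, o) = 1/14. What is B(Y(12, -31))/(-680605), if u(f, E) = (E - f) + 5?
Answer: -4/680605 ≈ -5.8771e-6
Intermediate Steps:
Y(P, o) = 1/28 (Y(P, o) = (1/2)/14 = (1/2)*(1/14) = 1/28)
u(f, E) = 5 + E - f
B(q) = 4 (B(q) = ((5 - 3 - q) + q)**2 = ((2 - q) + q)**2 = 2**2 = 4)
B(Y(12, -31))/(-680605) = 4/(-680605) = 4*(-1/680605) = -4/680605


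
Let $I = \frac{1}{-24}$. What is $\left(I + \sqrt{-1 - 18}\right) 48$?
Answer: $-2 + 48 i \sqrt{19} \approx -2.0 + 209.23 i$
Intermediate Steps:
$I = - \frac{1}{24} \approx -0.041667$
$\left(I + \sqrt{-1 - 18}\right) 48 = \left(- \frac{1}{24} + \sqrt{-1 - 18}\right) 48 = \left(- \frac{1}{24} + \sqrt{-19}\right) 48 = \left(- \frac{1}{24} + i \sqrt{19}\right) 48 = -2 + 48 i \sqrt{19}$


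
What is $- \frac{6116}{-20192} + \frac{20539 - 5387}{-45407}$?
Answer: $- \frac{7059993}{229214536} \approx -0.030801$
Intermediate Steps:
$- \frac{6116}{-20192} + \frac{20539 - 5387}{-45407} = \left(-6116\right) \left(- \frac{1}{20192}\right) + \left(20539 - 5387\right) \left(- \frac{1}{45407}\right) = \frac{1529}{5048} + 15152 \left(- \frac{1}{45407}\right) = \frac{1529}{5048} - \frac{15152}{45407} = - \frac{7059993}{229214536}$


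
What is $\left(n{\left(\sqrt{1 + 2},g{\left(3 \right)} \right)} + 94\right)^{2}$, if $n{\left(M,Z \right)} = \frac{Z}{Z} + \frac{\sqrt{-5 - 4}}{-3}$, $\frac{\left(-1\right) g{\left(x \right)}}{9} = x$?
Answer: $\left(95 - i\right)^{2} \approx 9024.0 - 190.0 i$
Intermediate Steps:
$g{\left(x \right)} = - 9 x$
$n{\left(M,Z \right)} = 1 - i$ ($n{\left(M,Z \right)} = 1 + \sqrt{-9} \left(- \frac{1}{3}\right) = 1 + 3 i \left(- \frac{1}{3}\right) = 1 - i$)
$\left(n{\left(\sqrt{1 + 2},g{\left(3 \right)} \right)} + 94\right)^{2} = \left(\left(1 - i\right) + 94\right)^{2} = \left(95 - i\right)^{2}$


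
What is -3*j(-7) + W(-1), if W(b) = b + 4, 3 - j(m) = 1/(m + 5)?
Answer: -15/2 ≈ -7.5000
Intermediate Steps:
j(m) = 3 - 1/(5 + m) (j(m) = 3 - 1/(m + 5) = 3 - 1/(5 + m))
W(b) = 4 + b
-3*j(-7) + W(-1) = -3*(14 + 3*(-7))/(5 - 7) + (4 - 1) = -3*(14 - 21)/(-2) + 3 = -(-3)*(-7)/2 + 3 = -3*7/2 + 3 = -21/2 + 3 = -15/2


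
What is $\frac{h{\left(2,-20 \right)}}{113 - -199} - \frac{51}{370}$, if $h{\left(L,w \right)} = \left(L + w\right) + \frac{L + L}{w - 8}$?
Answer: $- \frac{79187}{404040} \approx -0.19599$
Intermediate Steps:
$h{\left(L,w \right)} = L + w + \frac{2 L}{-8 + w}$ ($h{\left(L,w \right)} = \left(L + w\right) + \frac{2 L}{-8 + w} = L + w + \frac{2 L}{-8 + w}$)
$\frac{h{\left(2,-20 \right)}}{113 - -199} - \frac{51}{370} = \frac{\frac{1}{-8 - 20} \left(\left(-20\right)^{2} - -160 - 12 + 2 \left(-20\right)\right)}{113 - -199} - \frac{51}{370} = \frac{\frac{1}{-28} \left(400 + 160 - 12 - 40\right)}{113 + 199} - \frac{51}{370} = \frac{\left(- \frac{1}{28}\right) 508}{312} - \frac{51}{370} = \left(- \frac{127}{7}\right) \frac{1}{312} - \frac{51}{370} = - \frac{127}{2184} - \frac{51}{370} = - \frac{79187}{404040}$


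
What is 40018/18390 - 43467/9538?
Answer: -208833223/87701910 ≈ -2.3812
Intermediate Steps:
40018/18390 - 43467/9538 = 40018*(1/18390) - 43467*1/9538 = 20009/9195 - 43467/9538 = -208833223/87701910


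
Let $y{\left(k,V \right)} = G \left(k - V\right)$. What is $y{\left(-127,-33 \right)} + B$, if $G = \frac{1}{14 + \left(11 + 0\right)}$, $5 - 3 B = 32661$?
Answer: $- \frac{816682}{75} \approx -10889.0$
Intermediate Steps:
$B = - \frac{32656}{3}$ ($B = \frac{5}{3} - 10887 = - \frac{32656}{3} \approx -10885.0$)
$G = \frac{1}{25}$ ($G = \frac{1}{14 + 11} = \frac{1}{25} \approx 0.04$)
$y{\left(k,V \right)} = - \frac{V}{25} + \frac{k}{25}$ ($y{\left(k,V \right)} = \frac{k - V}{25} = - \frac{V}{25} + \frac{k}{25}$)
$y{\left(-127,-33 \right)} + B = \left(\left(- \frac{1}{25}\right) \left(-33\right) + \frac{1}{25} \left(-127\right)\right) - \frac{32656}{3} = \left(\frac{33}{25} - \frac{127}{25}\right) - \frac{32656}{3} = - \frac{94}{25} - \frac{32656}{3} = - \frac{816682}{75}$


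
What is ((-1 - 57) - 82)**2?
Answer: 19600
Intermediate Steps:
((-1 - 57) - 82)**2 = (-58 - 82)**2 = (-140)**2 = 19600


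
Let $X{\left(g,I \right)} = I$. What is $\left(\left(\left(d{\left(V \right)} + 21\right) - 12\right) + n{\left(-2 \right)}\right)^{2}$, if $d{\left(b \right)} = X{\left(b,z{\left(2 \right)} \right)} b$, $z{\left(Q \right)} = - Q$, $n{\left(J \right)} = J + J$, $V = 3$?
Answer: $1$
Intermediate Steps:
$n{\left(J \right)} = 2 J$
$d{\left(b \right)} = - 2 b$ ($d{\left(b \right)} = \left(-1\right) 2 b = - 2 b$)
$\left(\left(\left(d{\left(V \right)} + 21\right) - 12\right) + n{\left(-2 \right)}\right)^{2} = \left(\left(\left(\left(-2\right) 3 + 21\right) - 12\right) + 2 \left(-2\right)\right)^{2} = \left(\left(\left(-6 + 21\right) - 12\right) - 4\right)^{2} = \left(\left(15 - 12\right) - 4\right)^{2} = \left(3 - 4\right)^{2} = \left(-1\right)^{2} = 1$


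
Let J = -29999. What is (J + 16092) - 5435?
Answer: -19342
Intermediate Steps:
(J + 16092) - 5435 = (-29999 + 16092) - 5435 = -13907 - 5435 = -19342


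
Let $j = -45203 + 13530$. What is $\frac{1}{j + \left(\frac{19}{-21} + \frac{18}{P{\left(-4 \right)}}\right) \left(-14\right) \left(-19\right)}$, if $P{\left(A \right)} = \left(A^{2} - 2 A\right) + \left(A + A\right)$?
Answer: $- \frac{12}{379373} \approx -3.1631 \cdot 10^{-5}$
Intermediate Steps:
$j = -31673$
$P{\left(A \right)} = A^{2}$ ($P{\left(A \right)} = \left(A^{2} - 2 A\right) + 2 A = A^{2}$)
$\frac{1}{j + \left(\frac{19}{-21} + \frac{18}{P{\left(-4 \right)}}\right) \left(-14\right) \left(-19\right)} = \frac{1}{-31673 + \left(\frac{19}{-21} + \frac{18}{\left(-4\right)^{2}}\right) \left(-14\right) \left(-19\right)} = \frac{1}{-31673 + \left(19 \left(- \frac{1}{21}\right) + \frac{18}{16}\right) \left(-14\right) \left(-19\right)} = \frac{1}{-31673 + \left(- \frac{19}{21} + 18 \cdot \frac{1}{16}\right) \left(-14\right) \left(-19\right)} = \frac{1}{-31673 + \left(- \frac{19}{21} + \frac{9}{8}\right) \left(-14\right) \left(-19\right)} = \frac{1}{-31673 + \frac{37}{168} \left(-14\right) \left(-19\right)} = \frac{1}{-31673 - - \frac{703}{12}} = \frac{1}{-31673 + \frac{703}{12}} = \frac{1}{- \frac{379373}{12}} = - \frac{12}{379373}$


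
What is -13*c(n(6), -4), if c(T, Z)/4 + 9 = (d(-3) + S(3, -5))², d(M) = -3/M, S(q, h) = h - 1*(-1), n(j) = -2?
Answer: 0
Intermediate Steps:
S(q, h) = 1 + h (S(q, h) = h + 1 = 1 + h)
c(T, Z) = 0 (c(T, Z) = -36 + 4*(-3/(-3) + (1 - 5))² = -36 + 4*(-3*(-⅓) - 4)² = -36 + 4*(1 - 4)² = -36 + 4*(-3)² = -36 + 4*9 = -36 + 36 = 0)
-13*c(n(6), -4) = -13*0 = 0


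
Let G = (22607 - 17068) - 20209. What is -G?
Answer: 14670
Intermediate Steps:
G = -14670 (G = 5539 - 20209 = -14670)
-G = -1*(-14670) = 14670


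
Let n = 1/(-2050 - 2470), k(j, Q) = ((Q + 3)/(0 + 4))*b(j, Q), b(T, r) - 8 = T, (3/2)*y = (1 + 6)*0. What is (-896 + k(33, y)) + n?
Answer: -3910931/4520 ≈ -865.25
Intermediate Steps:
y = 0 (y = 2*((1 + 6)*0)/3 = 2*(7*0)/3 = (2/3)*0 = 0)
b(T, r) = 8 + T
k(j, Q) = (8 + j)*(3/4 + Q/4) (k(j, Q) = ((Q + 3)/(0 + 4))*(8 + j) = ((3 + Q)/4)*(8 + j) = ((3 + Q)*(1/4))*(8 + j) = (3/4 + Q/4)*(8 + j) = (8 + j)*(3/4 + Q/4))
n = -1/4520 (n = 1/(-4520) = -1/4520 ≈ -0.00022124)
(-896 + k(33, y)) + n = (-896 + (3 + 0)*(8 + 33)/4) - 1/4520 = (-896 + (1/4)*3*41) - 1/4520 = (-896 + 123/4) - 1/4520 = -3461/4 - 1/4520 = -3910931/4520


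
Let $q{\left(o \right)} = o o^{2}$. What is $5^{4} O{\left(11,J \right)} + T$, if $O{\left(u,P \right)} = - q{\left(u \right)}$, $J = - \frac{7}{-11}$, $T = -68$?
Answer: $-831943$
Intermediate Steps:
$q{\left(o \right)} = o^{3}$
$J = \frac{7}{11}$ ($J = \left(-7\right) \left(- \frac{1}{11}\right) = \frac{7}{11} \approx 0.63636$)
$O{\left(u,P \right)} = - u^{3}$
$5^{4} O{\left(11,J \right)} + T = 5^{4} \left(- 11^{3}\right) - 68 = 625 \left(\left(-1\right) 1331\right) - 68 = 625 \left(-1331\right) - 68 = -831875 - 68 = -831943$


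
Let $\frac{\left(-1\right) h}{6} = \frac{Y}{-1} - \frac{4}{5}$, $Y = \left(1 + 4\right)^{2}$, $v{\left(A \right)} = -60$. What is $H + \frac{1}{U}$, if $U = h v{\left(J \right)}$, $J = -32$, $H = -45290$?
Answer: $- \frac{420653521}{9288} \approx -45290.0$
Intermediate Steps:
$Y = 25$ ($Y = 5^{2} = 25$)
$h = \frac{774}{5}$ ($h = - 6 \left(\frac{25}{-1} - \frac{4}{5}\right) = - 6 \left(25 \left(-1\right) - \frac{4}{5}\right) = - 6 \left(-25 - \frac{4}{5}\right) = \left(-6\right) \left(- \frac{129}{5}\right) = \frac{774}{5} \approx 154.8$)
$U = -9288$ ($U = \frac{774}{5} \left(-60\right) = -9288$)
$H + \frac{1}{U} = -45290 + \frac{1}{-9288} = -45290 - \frac{1}{9288} = - \frac{420653521}{9288}$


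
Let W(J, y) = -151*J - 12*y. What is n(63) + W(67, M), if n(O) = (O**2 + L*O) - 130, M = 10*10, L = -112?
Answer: -14534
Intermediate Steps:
M = 100
n(O) = -130 + O**2 - 112*O (n(O) = (O**2 - 112*O) - 130 = -130 + O**2 - 112*O)
n(63) + W(67, M) = (-130 + 63**2 - 112*63) + (-151*67 - 12*100) = (-130 + 3969 - 7056) + (-10117 - 1200) = -3217 - 11317 = -14534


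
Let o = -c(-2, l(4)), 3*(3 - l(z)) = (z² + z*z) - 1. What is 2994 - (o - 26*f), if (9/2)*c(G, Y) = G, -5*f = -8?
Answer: 136582/45 ≈ 3035.2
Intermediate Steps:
f = 8/5 (f = -⅕*(-8) = 8/5 ≈ 1.6000)
l(z) = 10/3 - 2*z²/3 (l(z) = 3 - ((z² + z*z) - 1)/3 = 3 - ((z² + z²) - 1)/3 = 3 - (2*z² - 1)/3 = 3 - (-1 + 2*z²)/3 = 3 + (⅓ - 2*z²/3) = 10/3 - 2*z²/3)
c(G, Y) = 2*G/9
o = 4/9 (o = -2*(-2)/9 = -1*(-4/9) = 4/9 ≈ 0.44444)
2994 - (o - 26*f) = 2994 - (4/9 - 26*8/5) = 2994 - (4/9 - 208/5) = 2994 - 1*(-1852/45) = 2994 + 1852/45 = 136582/45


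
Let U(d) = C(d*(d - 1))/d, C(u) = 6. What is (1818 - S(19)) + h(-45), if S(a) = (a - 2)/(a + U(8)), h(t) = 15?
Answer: 144739/79 ≈ 1832.1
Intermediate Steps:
U(d) = 6/d
S(a) = (-2 + a)/(¾ + a) (S(a) = (a - 2)/(a + 6/8) = (-2 + a)/(a + 6*(⅛)) = (-2 + a)/(a + ¾) = (-2 + a)/(¾ + a))
(1818 - S(19)) + h(-45) = (1818 - 4*(-2 + 19)/(3 + 4*19)) + 15 = (1818 - 4*17/(3 + 76)) + 15 = (1818 - 4*17/79) + 15 = (1818 - 1*68/79) + 15 = (1818 - 68/79) + 15 = 143554/79 + 15 = 144739/79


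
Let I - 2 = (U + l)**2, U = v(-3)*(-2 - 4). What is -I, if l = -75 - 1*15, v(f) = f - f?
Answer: -8102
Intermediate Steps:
v(f) = 0
l = -90 (l = -75 - 15 = -90)
U = 0 (U = 0*(-2 - 4) = 0*(-6) = 0)
I = 8102 (I = 2 + (0 - 90)**2 = 2 + (-90)**2 = 2 + 8100 = 8102)
-I = -1*8102 = -8102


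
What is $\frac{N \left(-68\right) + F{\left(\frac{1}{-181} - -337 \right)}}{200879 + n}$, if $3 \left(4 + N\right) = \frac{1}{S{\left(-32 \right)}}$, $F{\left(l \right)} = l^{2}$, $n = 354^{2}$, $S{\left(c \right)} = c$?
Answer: $\frac{89506709129}{256475385480} \approx 0.34899$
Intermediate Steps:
$n = 125316$
$N = - \frac{385}{96}$ ($N = -4 + \frac{1}{3 \left(-32\right)} = -4 + \frac{1}{3} \left(- \frac{1}{32}\right) = -4 - \frac{1}{96} = - \frac{385}{96} \approx -4.0104$)
$\frac{N \left(-68\right) + F{\left(\frac{1}{-181} - -337 \right)}}{200879 + n} = \frac{\left(- \frac{385}{96}\right) \left(-68\right) + \left(\frac{1}{-181} - -337\right)^{2}}{200879 + 125316} = \frac{\frac{6545}{24} + \left(- \frac{1}{181} + 337\right)^{2}}{326195} = \left(\frac{6545}{24} + \left(\frac{60996}{181}\right)^{2}\right) \frac{1}{326195} = \left(\frac{6545}{24} + \frac{3720512016}{32761}\right) \frac{1}{326195} = \frac{89506709129}{786264} \cdot \frac{1}{326195} = \frac{89506709129}{256475385480}$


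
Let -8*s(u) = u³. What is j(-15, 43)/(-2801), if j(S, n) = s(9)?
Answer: 729/22408 ≈ 0.032533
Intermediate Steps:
s(u) = -u³/8
j(S, n) = -729/8 (j(S, n) = -⅛*9³ = -⅛*729 = -729/8)
j(-15, 43)/(-2801) = -729/8/(-2801) = -729/8*(-1/2801) = 729/22408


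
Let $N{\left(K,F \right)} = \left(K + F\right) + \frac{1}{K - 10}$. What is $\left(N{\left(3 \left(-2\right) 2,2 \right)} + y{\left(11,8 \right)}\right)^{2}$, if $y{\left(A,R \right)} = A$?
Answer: $\frac{441}{484} \approx 0.91116$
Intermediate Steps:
$N{\left(K,F \right)} = F + K + \frac{1}{-10 + K}$ ($N{\left(K,F \right)} = \left(F + K\right) + \frac{1}{-10 + K} = F + K + \frac{1}{-10 + K}$)
$\left(N{\left(3 \left(-2\right) 2,2 \right)} + y{\left(11,8 \right)}\right)^{2} = \left(\frac{1 + \left(3 \left(-2\right) 2\right)^{2} - 20 - 10 \cdot 3 \left(-2\right) 2 + 2 \cdot 3 \left(-2\right) 2}{-10 + 3 \left(-2\right) 2} + 11\right)^{2} = \left(\frac{1 + \left(\left(-6\right) 2\right)^{2} - 20 - 10 \left(\left(-6\right) 2\right) + 2 \left(\left(-6\right) 2\right)}{-10 - 12} + 11\right)^{2} = \left(\frac{1 + \left(-12\right)^{2} - 20 - -120 + 2 \left(-12\right)}{-10 - 12} + 11\right)^{2} = \left(\frac{1 + 144 - 20 + 120 - 24}{-22} + 11\right)^{2} = \left(\left(- \frac{1}{22}\right) 221 + 11\right)^{2} = \left(- \frac{221}{22} + 11\right)^{2} = \left(\frac{21}{22}\right)^{2} = \frac{441}{484}$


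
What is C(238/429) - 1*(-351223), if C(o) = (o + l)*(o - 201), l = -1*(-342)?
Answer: 52002538747/184041 ≈ 2.8256e+5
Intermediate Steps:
l = 342
C(o) = (-201 + o)*(342 + o) (C(o) = (o + 342)*(o - 201) = (342 + o)*(-201 + o) = (-201 + o)*(342 + o))
C(238/429) - 1*(-351223) = (-68742 + (238/429)² + 141*(238/429)) - 1*(-351223) = (-68742 + (238*(1/429))² + 141*(238*(1/429))) + 351223 = (-68742 + (238/429)² + 141*(238/429)) + 351223 = (-68742 + 56644/184041 + 11186/143) + 351223 = -12636893396/184041 + 351223 = 52002538747/184041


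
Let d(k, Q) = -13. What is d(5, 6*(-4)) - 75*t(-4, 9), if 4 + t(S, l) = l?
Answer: -388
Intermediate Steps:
t(S, l) = -4 + l
d(5, 6*(-4)) - 75*t(-4, 9) = -13 - 75*(-4 + 9) = -13 - 75*5 = -13 - 375 = -388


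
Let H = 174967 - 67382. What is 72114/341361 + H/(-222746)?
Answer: -6887406047/25345599102 ≈ -0.27174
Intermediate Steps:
H = 107585
72114/341361 + H/(-222746) = 72114/341361 + 107585/(-222746) = 72114*(1/341361) + 107585*(-1/222746) = 24038/113787 - 107585/222746 = -6887406047/25345599102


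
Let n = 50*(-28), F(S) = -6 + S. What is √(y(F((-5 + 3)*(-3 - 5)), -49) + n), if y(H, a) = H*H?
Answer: 10*I*√13 ≈ 36.056*I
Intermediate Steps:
n = -1400
y(H, a) = H²
√(y(F((-5 + 3)*(-3 - 5)), -49) + n) = √((-6 + (-5 + 3)*(-3 - 5))² - 1400) = √((-6 - 2*(-8))² - 1400) = √((-6 + 16)² - 1400) = √(10² - 1400) = √(100 - 1400) = √(-1300) = 10*I*√13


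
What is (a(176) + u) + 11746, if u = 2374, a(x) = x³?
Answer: 5465896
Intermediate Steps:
(a(176) + u) + 11746 = (176³ + 2374) + 11746 = (5451776 + 2374) + 11746 = 5454150 + 11746 = 5465896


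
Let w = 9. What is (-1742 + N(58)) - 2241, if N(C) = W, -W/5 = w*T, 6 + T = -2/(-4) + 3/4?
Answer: -15077/4 ≈ -3769.3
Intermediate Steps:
T = -19/4 (T = -6 + (-2/(-4) + 3/4) = -6 + (-2*(-¼) + 3*(¼)) = -6 + (½ + ¾) = -6 + 5/4 = -19/4 ≈ -4.7500)
W = 855/4 (W = -45*(-19)/4 = -5*(-171/4) = 855/4 ≈ 213.75)
N(C) = 855/4
(-1742 + N(58)) - 2241 = (-1742 + 855/4) - 2241 = -6113/4 - 2241 = -15077/4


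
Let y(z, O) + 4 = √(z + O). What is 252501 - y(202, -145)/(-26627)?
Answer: 6723344123/26627 + √57/26627 ≈ 2.5250e+5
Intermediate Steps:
y(z, O) = -4 + √(O + z) (y(z, O) = -4 + √(z + O) = -4 + √(O + z))
252501 - y(202, -145)/(-26627) = 252501 - (-4 + √(-145 + 202))/(-26627) = 252501 - (-4 + √57)*(-1)/26627 = 252501 - (4/26627 - √57/26627) = 252501 + (-4/26627 + √57/26627) = 6723344123/26627 + √57/26627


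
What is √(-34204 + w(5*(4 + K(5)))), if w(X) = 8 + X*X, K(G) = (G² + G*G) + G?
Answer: √52829 ≈ 229.85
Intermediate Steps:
K(G) = G + 2*G² (K(G) = (G² + G²) + G = 2*G² + G = G + 2*G²)
w(X) = 8 + X²
√(-34204 + w(5*(4 + K(5)))) = √(-34204 + (8 + (5*(4 + 5*(1 + 2*5)))²)) = √(-34204 + (8 + (5*(4 + 5*(1 + 10)))²)) = √(-34204 + (8 + (5*(4 + 5*11))²)) = √(-34204 + (8 + (5*(4 + 55))²)) = √(-34204 + (8 + (5*59)²)) = √(-34204 + (8 + 295²)) = √(-34204 + (8 + 87025)) = √(-34204 + 87033) = √52829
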